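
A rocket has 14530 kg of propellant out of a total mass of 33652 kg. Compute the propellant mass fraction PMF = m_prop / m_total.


PMF = 14530 / 33652 = 0.432

0.432


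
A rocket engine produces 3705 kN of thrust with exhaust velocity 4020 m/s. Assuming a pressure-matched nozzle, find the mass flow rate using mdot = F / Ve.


mdot = F / Ve = 3705000 / 4020 = 921.6 kg/s

921.6 kg/s


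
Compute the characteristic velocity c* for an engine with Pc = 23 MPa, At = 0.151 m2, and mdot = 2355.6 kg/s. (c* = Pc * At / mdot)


c* = 23e6 * 0.151 / 2355.6 = 1474 m/s

1474 m/s


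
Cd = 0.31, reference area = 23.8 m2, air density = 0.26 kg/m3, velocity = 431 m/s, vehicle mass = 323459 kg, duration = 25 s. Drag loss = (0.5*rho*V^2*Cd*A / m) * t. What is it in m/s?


D = 0.5 * 0.26 * 431^2 * 0.31 * 23.8 = 178170.81 N
a = 178170.81 / 323459 = 0.5508 m/s2
dV = 0.5508 * 25 = 13.8 m/s

13.8 m/s


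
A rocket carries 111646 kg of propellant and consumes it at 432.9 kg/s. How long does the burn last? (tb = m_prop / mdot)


tb = 111646 / 432.9 = 257.9 s

257.9 s


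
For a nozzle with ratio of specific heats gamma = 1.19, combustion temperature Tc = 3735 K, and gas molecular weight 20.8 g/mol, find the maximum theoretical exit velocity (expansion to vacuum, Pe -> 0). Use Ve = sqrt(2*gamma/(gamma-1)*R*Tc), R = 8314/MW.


R = 8314 / 20.8 = 399.71 J/(kg.K)
Ve = sqrt(2 * 1.19 / (1.19 - 1) * 399.71 * 3735) = 4324 m/s

4324 m/s


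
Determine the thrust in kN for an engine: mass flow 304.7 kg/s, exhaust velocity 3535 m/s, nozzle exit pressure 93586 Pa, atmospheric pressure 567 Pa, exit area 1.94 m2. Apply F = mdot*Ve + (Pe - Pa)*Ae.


F = 304.7 * 3535 + (93586 - 567) * 1.94 = 1.2576e+06 N = 1257.6 kN

1257.6 kN


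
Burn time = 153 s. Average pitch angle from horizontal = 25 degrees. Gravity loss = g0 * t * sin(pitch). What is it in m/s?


GL = 9.81 * 153 * sin(25 deg) = 634 m/s

634 m/s


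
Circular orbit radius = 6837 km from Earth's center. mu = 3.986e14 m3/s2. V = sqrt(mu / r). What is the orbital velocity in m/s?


V = sqrt(3.986e14 / 6837000) = 7635 m/s

7635 m/s


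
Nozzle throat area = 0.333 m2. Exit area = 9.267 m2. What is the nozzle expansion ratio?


AR = 9.267 / 0.333 = 27.8

27.8


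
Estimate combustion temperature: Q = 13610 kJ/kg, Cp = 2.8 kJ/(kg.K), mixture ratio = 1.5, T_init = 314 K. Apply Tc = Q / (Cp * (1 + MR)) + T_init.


Tc = 13610 / (2.8 * (1 + 1.5)) + 314 = 2258 K

2258 K


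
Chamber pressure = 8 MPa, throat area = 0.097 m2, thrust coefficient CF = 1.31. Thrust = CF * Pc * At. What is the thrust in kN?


F = 1.31 * 8e6 * 0.097 = 1.0166e+06 N = 1016.6 kN

1016.6 kN


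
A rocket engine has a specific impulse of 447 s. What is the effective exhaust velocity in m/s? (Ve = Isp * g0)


Ve = Isp * g0 = 447 * 9.81 = 4385.1 m/s

4385.1 m/s


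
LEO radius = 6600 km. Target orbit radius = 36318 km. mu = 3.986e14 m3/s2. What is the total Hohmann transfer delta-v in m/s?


V1 = sqrt(mu/r1) = 7771.35 m/s
dV1 = V1*(sqrt(2*r2/(r1+r2)) - 1) = 2338.69 m/s
V2 = sqrt(mu/r2) = 3312.9 m/s
dV2 = V2*(1 - sqrt(2*r1/(r1+r2))) = 1475.62 m/s
Total dV = 3814 m/s

3814 m/s


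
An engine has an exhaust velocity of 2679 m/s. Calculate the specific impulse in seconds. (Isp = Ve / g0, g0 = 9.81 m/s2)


Isp = Ve / g0 = 2679 / 9.81 = 273.1 s

273.1 s


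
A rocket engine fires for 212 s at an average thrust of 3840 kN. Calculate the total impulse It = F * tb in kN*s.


It = 3840 * 212 = 814080 kN*s

814080 kN*s


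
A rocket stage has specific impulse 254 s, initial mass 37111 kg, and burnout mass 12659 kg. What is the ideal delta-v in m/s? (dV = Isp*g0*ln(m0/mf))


Ve = 254 * 9.81 = 2491.74 m/s
dV = 2491.74 * ln(37111/12659) = 2680 m/s

2680 m/s


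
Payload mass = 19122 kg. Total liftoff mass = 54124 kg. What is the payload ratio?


PR = 19122 / 54124 = 0.3533

0.3533


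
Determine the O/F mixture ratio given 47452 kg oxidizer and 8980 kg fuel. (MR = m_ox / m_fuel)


MR = 47452 / 8980 = 5.28

5.28


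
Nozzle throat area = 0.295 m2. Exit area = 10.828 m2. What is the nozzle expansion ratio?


AR = 10.828 / 0.295 = 36.7

36.7


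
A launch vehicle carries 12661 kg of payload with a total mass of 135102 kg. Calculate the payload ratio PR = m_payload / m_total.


PR = 12661 / 135102 = 0.0937

0.0937


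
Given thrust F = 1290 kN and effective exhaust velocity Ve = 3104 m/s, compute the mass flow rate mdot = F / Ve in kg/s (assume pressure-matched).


mdot = F / Ve = 1290000 / 3104 = 415.6 kg/s

415.6 kg/s


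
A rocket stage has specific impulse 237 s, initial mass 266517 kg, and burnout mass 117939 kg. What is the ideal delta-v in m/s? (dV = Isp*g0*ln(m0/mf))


Ve = 237 * 9.81 = 2324.97 m/s
dV = 2324.97 * ln(266517/117939) = 1895 m/s

1895 m/s


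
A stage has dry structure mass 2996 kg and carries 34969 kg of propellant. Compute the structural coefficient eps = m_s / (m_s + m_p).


eps = 2996 / (2996 + 34969) = 0.0789

0.0789


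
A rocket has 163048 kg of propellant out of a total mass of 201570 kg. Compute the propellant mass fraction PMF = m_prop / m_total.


PMF = 163048 / 201570 = 0.809

0.809


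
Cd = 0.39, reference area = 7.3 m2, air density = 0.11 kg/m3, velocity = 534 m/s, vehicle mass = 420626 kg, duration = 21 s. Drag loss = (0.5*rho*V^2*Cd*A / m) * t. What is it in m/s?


D = 0.5 * 0.11 * 534^2 * 0.39 * 7.3 = 44651.15 N
a = 44651.15 / 420626 = 0.1062 m/s2
dV = 0.1062 * 21 = 2.2 m/s

2.2 m/s


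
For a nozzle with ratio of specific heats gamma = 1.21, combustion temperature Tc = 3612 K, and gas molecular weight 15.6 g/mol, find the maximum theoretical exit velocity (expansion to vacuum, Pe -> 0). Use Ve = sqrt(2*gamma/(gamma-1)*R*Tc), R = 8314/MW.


R = 8314 / 15.6 = 532.95 J/(kg.K)
Ve = sqrt(2 * 1.21 / (1.21 - 1) * 532.95 * 3612) = 4710 m/s

4710 m/s


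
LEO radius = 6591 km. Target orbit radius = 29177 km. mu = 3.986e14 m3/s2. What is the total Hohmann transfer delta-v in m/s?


V1 = sqrt(mu/r1) = 7776.66 m/s
dV1 = V1*(sqrt(2*r2/(r1+r2)) - 1) = 2156.35 m/s
V2 = sqrt(mu/r2) = 3696.14 m/s
dV2 = V2*(1 - sqrt(2*r1/(r1+r2))) = 1452.3 m/s
Total dV = 3609 m/s

3609 m/s


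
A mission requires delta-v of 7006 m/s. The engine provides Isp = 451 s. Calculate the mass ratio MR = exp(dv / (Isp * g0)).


Ve = 451 * 9.81 = 4424.31 m/s
MR = exp(7006 / 4424.31) = 4.872

4.872


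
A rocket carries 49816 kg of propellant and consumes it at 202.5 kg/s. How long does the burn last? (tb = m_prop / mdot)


tb = 49816 / 202.5 = 246.0 s

246.0 s


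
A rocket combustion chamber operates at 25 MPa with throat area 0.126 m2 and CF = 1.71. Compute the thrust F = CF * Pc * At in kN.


F = 1.71 * 25e6 * 0.126 = 5.3865e+06 N = 5386.5 kN

5386.5 kN


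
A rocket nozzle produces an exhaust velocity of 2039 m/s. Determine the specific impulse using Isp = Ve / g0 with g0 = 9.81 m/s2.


Isp = Ve / g0 = 2039 / 9.81 = 207.8 s

207.8 s


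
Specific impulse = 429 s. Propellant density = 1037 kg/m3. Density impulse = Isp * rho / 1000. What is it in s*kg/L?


rho*Isp = 429 * 1037 / 1000 = 445 s*kg/L

445 s*kg/L


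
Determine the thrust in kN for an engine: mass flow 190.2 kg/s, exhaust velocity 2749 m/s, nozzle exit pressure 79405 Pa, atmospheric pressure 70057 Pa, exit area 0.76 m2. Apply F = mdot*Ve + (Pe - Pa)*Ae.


F = 190.2 * 2749 + (79405 - 70057) * 0.76 = 529964.0 N = 530.0 kN

530.0 kN


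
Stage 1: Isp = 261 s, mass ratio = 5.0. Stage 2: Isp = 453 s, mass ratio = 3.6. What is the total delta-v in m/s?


dV1 = 261 * 9.81 * ln(5.0) = 4120.8 m/s
dV2 = 453 * 9.81 * ln(3.6) = 5692.4 m/s
Total dV = 4120.8 + 5692.4 = 9813.2 m/s ~ 9813 m/s

9813 m/s


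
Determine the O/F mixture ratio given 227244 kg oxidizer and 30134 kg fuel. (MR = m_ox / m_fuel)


MR = 227244 / 30134 = 7.54

7.54


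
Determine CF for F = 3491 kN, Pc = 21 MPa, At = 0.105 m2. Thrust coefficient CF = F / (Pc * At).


CF = 3491000 / (21e6 * 0.105) = 1.58

1.58


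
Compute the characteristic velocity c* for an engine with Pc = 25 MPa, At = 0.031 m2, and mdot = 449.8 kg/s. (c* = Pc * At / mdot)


c* = 25e6 * 0.031 / 449.8 = 1723 m/s

1723 m/s


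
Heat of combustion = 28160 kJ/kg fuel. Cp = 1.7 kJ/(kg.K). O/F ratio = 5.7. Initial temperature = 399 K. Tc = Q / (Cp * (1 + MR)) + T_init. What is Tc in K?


Tc = 28160 / (1.7 * (1 + 5.7)) + 399 = 2871 K

2871 K


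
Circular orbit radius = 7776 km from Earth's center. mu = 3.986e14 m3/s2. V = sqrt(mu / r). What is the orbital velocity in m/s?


V = sqrt(3.986e14 / 7776000) = 7160 m/s

7160 m/s


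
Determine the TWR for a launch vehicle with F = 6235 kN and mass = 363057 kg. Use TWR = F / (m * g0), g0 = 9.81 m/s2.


TWR = 6235000 / (363057 * 9.81) = 1.75

1.75


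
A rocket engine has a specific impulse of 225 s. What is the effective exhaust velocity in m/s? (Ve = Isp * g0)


Ve = Isp * g0 = 225 * 9.81 = 2207.2 m/s

2207.2 m/s


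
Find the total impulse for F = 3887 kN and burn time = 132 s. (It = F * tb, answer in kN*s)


It = 3887 * 132 = 513084 kN*s

513084 kN*s


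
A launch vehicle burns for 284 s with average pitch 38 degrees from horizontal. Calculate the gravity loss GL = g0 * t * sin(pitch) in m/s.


GL = 9.81 * 284 * sin(38 deg) = 1715 m/s

1715 m/s


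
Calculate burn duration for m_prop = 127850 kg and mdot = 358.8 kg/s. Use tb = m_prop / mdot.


tb = 127850 / 358.8 = 356.3 s

356.3 s


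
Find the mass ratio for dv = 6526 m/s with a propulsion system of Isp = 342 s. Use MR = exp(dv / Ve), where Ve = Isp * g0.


Ve = 342 * 9.81 = 3355.02 m/s
MR = exp(6526 / 3355.02) = 6.995

6.995


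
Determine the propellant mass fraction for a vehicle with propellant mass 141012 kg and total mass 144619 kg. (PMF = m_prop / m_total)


PMF = 141012 / 144619 = 0.975

0.975


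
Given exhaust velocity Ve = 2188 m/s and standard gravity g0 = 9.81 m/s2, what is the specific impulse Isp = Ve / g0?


Isp = Ve / g0 = 2188 / 9.81 = 223.0 s

223.0 s


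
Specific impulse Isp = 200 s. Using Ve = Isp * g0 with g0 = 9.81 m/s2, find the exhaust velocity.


Ve = Isp * g0 = 200 * 9.81 = 1962.0 m/s

1962.0 m/s


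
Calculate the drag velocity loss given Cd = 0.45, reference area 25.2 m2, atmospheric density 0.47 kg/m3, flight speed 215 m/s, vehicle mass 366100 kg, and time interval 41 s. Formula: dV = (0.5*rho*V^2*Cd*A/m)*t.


D = 0.5 * 0.47 * 215^2 * 0.45 * 25.2 = 123185.0 N
a = 123185.0 / 366100 = 0.3365 m/s2
dV = 0.3365 * 41 = 13.8 m/s

13.8 m/s


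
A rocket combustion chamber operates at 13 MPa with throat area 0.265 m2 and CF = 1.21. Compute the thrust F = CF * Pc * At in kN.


F = 1.21 * 13e6 * 0.265 = 4.1684e+06 N = 4168.4 kN

4168.4 kN


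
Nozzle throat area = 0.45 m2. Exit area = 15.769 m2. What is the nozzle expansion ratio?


AR = 15.769 / 0.45 = 35.0

35.0


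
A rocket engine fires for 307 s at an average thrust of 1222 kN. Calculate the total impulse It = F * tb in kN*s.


It = 1222 * 307 = 375154 kN*s

375154 kN*s


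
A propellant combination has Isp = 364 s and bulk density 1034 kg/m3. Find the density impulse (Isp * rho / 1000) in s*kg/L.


rho*Isp = 364 * 1034 / 1000 = 376 s*kg/L

376 s*kg/L


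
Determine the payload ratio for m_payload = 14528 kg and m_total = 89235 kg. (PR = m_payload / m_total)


PR = 14528 / 89235 = 0.1628

0.1628


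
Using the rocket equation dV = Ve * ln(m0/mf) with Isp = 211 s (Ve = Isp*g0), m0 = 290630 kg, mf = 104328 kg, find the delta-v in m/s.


Ve = 211 * 9.81 = 2069.91 m/s
dV = 2069.91 * ln(290630/104328) = 2121 m/s

2121 m/s


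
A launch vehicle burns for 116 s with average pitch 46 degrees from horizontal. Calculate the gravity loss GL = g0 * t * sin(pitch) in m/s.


GL = 9.81 * 116 * sin(46 deg) = 819 m/s

819 m/s


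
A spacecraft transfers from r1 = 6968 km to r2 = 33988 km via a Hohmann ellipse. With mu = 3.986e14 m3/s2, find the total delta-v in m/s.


V1 = sqrt(mu/r1) = 7563.36 m/s
dV1 = V1*(sqrt(2*r2/(r1+r2)) - 1) = 2180.56 m/s
V2 = sqrt(mu/r2) = 3424.57 m/s
dV2 = V2*(1 - sqrt(2*r1/(r1+r2))) = 1426.93 m/s
Total dV = 3607 m/s

3607 m/s


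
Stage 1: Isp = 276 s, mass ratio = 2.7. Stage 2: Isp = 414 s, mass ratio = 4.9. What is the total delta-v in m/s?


dV1 = 276 * 9.81 * ln(2.7) = 2689.3 m/s
dV2 = 414 * 9.81 * ln(4.9) = 6454.4 m/s
Total dV = 2689.3 + 6454.4 = 9143.7 m/s ~ 9144 m/s

9144 m/s


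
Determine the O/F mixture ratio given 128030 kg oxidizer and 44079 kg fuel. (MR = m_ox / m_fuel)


MR = 128030 / 44079 = 2.9

2.9


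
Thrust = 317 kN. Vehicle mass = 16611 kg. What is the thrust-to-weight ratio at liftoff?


TWR = 317000 / (16611 * 9.81) = 1.95

1.95


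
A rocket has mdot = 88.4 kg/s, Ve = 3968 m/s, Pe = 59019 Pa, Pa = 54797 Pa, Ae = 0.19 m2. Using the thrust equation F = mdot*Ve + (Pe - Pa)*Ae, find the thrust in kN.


F = 88.4 * 3968 + (59019 - 54797) * 0.19 = 351573.0 N = 351.6 kN

351.6 kN


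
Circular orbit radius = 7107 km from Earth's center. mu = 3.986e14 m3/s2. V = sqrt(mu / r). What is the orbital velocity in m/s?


V = sqrt(3.986e14 / 7107000) = 7489 m/s

7489 m/s


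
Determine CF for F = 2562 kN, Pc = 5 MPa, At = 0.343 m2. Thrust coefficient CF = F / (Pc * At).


CF = 2562000 / (5e6 * 0.343) = 1.49

1.49


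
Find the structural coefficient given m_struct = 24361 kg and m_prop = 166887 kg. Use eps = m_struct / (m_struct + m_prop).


eps = 24361 / (24361 + 166887) = 0.1274

0.1274


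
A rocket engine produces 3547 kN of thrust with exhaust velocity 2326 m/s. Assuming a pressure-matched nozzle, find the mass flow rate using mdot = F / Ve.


mdot = F / Ve = 3547000 / 2326 = 1524.9 kg/s

1524.9 kg/s


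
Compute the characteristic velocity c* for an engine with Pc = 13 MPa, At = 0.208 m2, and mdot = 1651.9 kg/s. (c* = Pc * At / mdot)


c* = 13e6 * 0.208 / 1651.9 = 1637 m/s

1637 m/s


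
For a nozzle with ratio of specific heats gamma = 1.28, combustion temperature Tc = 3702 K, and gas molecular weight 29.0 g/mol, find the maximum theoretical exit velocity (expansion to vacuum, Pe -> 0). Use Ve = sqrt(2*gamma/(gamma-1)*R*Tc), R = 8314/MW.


R = 8314 / 29.0 = 286.69 J/(kg.K)
Ve = sqrt(2 * 1.28 / (1.28 - 1) * 286.69 * 3702) = 3115 m/s

3115 m/s


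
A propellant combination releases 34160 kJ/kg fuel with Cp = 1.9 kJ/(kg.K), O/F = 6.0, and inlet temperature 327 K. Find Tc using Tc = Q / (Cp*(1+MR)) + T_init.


Tc = 34160 / (1.9 * (1 + 6.0)) + 327 = 2895 K

2895 K


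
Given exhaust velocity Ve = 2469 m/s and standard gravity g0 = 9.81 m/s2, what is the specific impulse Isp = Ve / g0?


Isp = Ve / g0 = 2469 / 9.81 = 251.7 s

251.7 s


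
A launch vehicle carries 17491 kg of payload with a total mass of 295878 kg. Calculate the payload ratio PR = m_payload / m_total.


PR = 17491 / 295878 = 0.0591

0.0591


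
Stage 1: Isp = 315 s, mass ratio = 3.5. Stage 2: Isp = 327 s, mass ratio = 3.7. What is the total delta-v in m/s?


dV1 = 315 * 9.81 * ln(3.5) = 3871.2 m/s
dV2 = 327 * 9.81 * ln(3.7) = 4197.0 m/s
Total dV = 3871.2 + 4197.0 = 8068.2 m/s ~ 8068 m/s

8068 m/s


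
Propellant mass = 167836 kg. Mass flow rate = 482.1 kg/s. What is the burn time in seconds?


tb = 167836 / 482.1 = 348.1 s

348.1 s


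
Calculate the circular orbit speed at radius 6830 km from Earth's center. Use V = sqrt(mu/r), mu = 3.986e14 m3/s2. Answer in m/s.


V = sqrt(3.986e14 / 6830000) = 7639 m/s

7639 m/s


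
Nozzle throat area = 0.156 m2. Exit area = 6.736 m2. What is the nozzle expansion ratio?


AR = 6.736 / 0.156 = 43.2

43.2


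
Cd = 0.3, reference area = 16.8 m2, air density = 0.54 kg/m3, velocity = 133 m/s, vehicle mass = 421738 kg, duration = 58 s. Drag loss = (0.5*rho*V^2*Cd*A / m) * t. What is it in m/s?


D = 0.5 * 0.54 * 133^2 * 0.3 * 16.8 = 24071.19 N
a = 24071.19 / 421738 = 0.0571 m/s2
dV = 0.0571 * 58 = 3.3 m/s

3.3 m/s


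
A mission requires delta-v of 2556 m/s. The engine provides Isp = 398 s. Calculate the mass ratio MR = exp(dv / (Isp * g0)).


Ve = 398 * 9.81 = 3904.38 m/s
MR = exp(2556 / 3904.38) = 1.924

1.924


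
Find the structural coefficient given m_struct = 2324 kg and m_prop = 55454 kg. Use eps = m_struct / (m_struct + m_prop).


eps = 2324 / (2324 + 55454) = 0.0402

0.0402


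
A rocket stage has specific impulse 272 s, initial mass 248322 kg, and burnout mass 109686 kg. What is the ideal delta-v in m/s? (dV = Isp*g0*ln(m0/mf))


Ve = 272 * 9.81 = 2668.32 m/s
dV = 2668.32 * ln(248322/109686) = 2180 m/s

2180 m/s


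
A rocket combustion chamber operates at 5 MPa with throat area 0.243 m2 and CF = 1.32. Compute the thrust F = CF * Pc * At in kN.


F = 1.32 * 5e6 * 0.243 = 1.6038e+06 N = 1603.8 kN

1603.8 kN


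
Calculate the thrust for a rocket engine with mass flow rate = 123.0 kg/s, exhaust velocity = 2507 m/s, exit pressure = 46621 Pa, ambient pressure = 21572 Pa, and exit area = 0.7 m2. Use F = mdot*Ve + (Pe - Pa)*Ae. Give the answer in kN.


F = 123.0 * 2507 + (46621 - 21572) * 0.7 = 325895.0 N = 325.9 kN

325.9 kN


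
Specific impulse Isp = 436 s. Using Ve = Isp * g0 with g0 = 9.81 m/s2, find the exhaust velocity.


Ve = Isp * g0 = 436 * 9.81 = 4277.2 m/s

4277.2 m/s


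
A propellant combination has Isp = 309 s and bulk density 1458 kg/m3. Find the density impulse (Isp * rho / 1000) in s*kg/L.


rho*Isp = 309 * 1458 / 1000 = 451 s*kg/L

451 s*kg/L


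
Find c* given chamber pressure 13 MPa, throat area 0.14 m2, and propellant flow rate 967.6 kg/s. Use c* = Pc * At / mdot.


c* = 13e6 * 0.14 / 967.6 = 1881 m/s

1881 m/s


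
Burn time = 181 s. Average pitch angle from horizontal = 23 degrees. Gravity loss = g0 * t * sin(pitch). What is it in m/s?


GL = 9.81 * 181 * sin(23 deg) = 694 m/s

694 m/s


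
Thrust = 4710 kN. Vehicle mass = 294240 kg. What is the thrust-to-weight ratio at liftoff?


TWR = 4710000 / (294240 * 9.81) = 1.63

1.63


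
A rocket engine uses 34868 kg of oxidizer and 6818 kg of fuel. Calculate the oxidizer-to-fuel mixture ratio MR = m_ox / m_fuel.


MR = 34868 / 6818 = 5.11

5.11


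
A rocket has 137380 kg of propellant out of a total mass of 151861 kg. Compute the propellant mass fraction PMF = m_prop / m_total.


PMF = 137380 / 151861 = 0.905

0.905


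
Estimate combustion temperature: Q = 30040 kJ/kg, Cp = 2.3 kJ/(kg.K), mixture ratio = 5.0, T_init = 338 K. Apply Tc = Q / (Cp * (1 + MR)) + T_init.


Tc = 30040 / (2.3 * (1 + 5.0)) + 338 = 2515 K

2515 K


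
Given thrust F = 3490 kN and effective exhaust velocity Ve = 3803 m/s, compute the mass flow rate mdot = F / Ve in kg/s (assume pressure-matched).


mdot = F / Ve = 3490000 / 3803 = 917.7 kg/s

917.7 kg/s


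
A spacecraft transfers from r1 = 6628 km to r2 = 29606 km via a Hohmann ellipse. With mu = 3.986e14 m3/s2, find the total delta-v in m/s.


V1 = sqrt(mu/r1) = 7754.92 m/s
dV1 = V1*(sqrt(2*r2/(r1+r2)) - 1) = 2158.51 m/s
V2 = sqrt(mu/r2) = 3669.26 m/s
dV2 = V2*(1 - sqrt(2*r1/(r1+r2))) = 1449.91 m/s
Total dV = 3608 m/s

3608 m/s


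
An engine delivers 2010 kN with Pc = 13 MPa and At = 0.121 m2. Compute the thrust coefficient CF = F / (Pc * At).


CF = 2010000 / (13e6 * 0.121) = 1.28

1.28


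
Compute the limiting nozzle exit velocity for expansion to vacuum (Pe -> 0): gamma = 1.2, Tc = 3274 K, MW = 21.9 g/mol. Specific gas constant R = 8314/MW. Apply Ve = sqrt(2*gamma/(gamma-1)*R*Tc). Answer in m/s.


R = 8314 / 21.9 = 379.63 J/(kg.K)
Ve = sqrt(2 * 1.2 / (1.2 - 1) * 379.63 * 3274) = 3862 m/s

3862 m/s


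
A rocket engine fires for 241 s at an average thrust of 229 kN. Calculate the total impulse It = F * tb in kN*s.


It = 229 * 241 = 55189 kN*s

55189 kN*s


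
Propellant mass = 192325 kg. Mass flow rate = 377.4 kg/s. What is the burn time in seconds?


tb = 192325 / 377.4 = 509.6 s

509.6 s


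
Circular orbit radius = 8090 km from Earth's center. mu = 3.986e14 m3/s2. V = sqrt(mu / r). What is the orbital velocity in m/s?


V = sqrt(3.986e14 / 8090000) = 7019 m/s

7019 m/s


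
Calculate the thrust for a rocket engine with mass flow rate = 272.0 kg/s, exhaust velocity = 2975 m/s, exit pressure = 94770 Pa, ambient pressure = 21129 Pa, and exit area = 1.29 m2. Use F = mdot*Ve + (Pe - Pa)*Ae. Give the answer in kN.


F = 272.0 * 2975 + (94770 - 21129) * 1.29 = 904197.0 N = 904.2 kN

904.2 kN


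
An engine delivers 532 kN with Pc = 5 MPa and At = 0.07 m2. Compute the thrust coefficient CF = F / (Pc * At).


CF = 532000 / (5e6 * 0.07) = 1.52

1.52


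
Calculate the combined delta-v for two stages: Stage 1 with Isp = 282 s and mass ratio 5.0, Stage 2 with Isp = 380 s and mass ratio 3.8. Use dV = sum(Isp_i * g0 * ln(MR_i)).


dV1 = 282 * 9.81 * ln(5.0) = 4452.4 m/s
dV2 = 380 * 9.81 * ln(3.8) = 4976.6 m/s
Total dV = 4452.4 + 4976.6 = 9429.0 m/s ~ 9429 m/s

9429 m/s


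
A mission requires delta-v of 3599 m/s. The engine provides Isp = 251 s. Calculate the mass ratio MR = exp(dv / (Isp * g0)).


Ve = 251 * 9.81 = 2462.31 m/s
MR = exp(3599 / 2462.31) = 4.313

4.313


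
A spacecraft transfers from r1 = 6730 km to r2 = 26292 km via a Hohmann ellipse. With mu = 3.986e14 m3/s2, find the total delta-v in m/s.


V1 = sqrt(mu/r1) = 7695.93 m/s
dV1 = V1*(sqrt(2*r2/(r1+r2)) - 1) = 2015.57 m/s
V2 = sqrt(mu/r2) = 3893.65 m/s
dV2 = V2*(1 - sqrt(2*r1/(r1+r2))) = 1407.78 m/s
Total dV = 3423 m/s

3423 m/s


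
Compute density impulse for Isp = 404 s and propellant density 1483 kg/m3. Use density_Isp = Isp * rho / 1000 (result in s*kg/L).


rho*Isp = 404 * 1483 / 1000 = 599 s*kg/L

599 s*kg/L


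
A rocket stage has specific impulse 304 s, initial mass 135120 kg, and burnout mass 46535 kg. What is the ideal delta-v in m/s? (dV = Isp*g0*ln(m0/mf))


Ve = 304 * 9.81 = 2982.24 m/s
dV = 2982.24 * ln(135120/46535) = 3179 m/s

3179 m/s


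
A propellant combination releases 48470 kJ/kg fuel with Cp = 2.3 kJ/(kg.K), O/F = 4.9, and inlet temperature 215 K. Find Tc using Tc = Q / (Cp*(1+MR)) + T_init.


Tc = 48470 / (2.3 * (1 + 4.9)) + 215 = 3787 K

3787 K


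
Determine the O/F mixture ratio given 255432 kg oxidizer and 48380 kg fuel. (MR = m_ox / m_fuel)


MR = 255432 / 48380 = 5.28

5.28


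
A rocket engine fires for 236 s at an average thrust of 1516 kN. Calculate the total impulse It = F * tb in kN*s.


It = 1516 * 236 = 357776 kN*s

357776 kN*s


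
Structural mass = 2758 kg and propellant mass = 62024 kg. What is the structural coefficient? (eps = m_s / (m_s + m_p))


eps = 2758 / (2758 + 62024) = 0.0426

0.0426


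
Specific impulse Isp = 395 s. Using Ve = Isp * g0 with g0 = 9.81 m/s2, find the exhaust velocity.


Ve = Isp * g0 = 395 * 9.81 = 3875.0 m/s

3875.0 m/s


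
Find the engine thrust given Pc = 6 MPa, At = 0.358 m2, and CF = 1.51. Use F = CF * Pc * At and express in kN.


F = 1.51 * 6e6 * 0.358 = 3.2435e+06 N = 3243.5 kN

3243.5 kN


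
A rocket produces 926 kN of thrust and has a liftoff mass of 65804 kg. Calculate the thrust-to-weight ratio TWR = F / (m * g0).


TWR = 926000 / (65804 * 9.81) = 1.43

1.43


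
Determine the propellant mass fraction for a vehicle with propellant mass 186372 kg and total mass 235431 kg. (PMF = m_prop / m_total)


PMF = 186372 / 235431 = 0.792

0.792


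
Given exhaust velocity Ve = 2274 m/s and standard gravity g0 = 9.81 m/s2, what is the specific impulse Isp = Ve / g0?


Isp = Ve / g0 = 2274 / 9.81 = 231.8 s

231.8 s


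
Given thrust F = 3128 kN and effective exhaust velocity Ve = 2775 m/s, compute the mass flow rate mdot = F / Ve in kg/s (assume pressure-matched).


mdot = F / Ve = 3128000 / 2775 = 1127.2 kg/s

1127.2 kg/s


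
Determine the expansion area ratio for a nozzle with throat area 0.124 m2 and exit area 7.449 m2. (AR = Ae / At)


AR = 7.449 / 0.124 = 60.1

60.1


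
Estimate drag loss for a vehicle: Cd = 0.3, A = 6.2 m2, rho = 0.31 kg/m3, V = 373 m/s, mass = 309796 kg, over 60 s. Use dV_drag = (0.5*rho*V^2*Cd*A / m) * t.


D = 0.5 * 0.31 * 373^2 * 0.3 * 6.2 = 40110.89 N
a = 40110.89 / 309796 = 0.1295 m/s2
dV = 0.1295 * 60 = 7.8 m/s

7.8 m/s


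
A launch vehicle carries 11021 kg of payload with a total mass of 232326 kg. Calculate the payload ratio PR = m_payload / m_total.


PR = 11021 / 232326 = 0.0474

0.0474


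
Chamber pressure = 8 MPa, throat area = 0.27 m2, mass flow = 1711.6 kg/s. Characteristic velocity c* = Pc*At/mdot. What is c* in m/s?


c* = 8e6 * 0.27 / 1711.6 = 1262 m/s

1262 m/s


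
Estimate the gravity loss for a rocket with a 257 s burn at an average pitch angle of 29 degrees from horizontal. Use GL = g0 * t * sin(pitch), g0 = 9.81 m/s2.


GL = 9.81 * 257 * sin(29 deg) = 1222 m/s

1222 m/s


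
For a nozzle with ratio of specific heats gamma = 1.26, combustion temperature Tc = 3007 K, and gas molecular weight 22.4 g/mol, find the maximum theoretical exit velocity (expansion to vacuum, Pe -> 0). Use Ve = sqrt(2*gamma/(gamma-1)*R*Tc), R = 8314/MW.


R = 8314 / 22.4 = 371.16 J/(kg.K)
Ve = sqrt(2 * 1.26 / (1.26 - 1) * 371.16 * 3007) = 3289 m/s

3289 m/s


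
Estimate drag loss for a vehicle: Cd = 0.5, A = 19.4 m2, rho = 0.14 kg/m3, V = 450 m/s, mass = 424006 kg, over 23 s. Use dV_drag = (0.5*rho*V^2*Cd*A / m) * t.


D = 0.5 * 0.14 * 450^2 * 0.5 * 19.4 = 137497.5 N
a = 137497.5 / 424006 = 0.3243 m/s2
dV = 0.3243 * 23 = 7.5 m/s

7.5 m/s


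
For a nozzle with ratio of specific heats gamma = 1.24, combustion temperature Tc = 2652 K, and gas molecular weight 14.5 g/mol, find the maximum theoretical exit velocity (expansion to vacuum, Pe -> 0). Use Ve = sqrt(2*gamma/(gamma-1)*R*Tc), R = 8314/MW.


R = 8314 / 14.5 = 573.38 J/(kg.K)
Ve = sqrt(2 * 1.24 / (1.24 - 1) * 573.38 * 2652) = 3964 m/s

3964 m/s


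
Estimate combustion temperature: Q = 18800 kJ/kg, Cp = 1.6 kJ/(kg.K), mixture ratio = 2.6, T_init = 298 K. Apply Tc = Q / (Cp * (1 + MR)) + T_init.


Tc = 18800 / (1.6 * (1 + 2.6)) + 298 = 3562 K

3562 K


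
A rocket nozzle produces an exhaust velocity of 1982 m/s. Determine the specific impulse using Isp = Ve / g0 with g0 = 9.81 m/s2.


Isp = Ve / g0 = 1982 / 9.81 = 202.0 s

202.0 s


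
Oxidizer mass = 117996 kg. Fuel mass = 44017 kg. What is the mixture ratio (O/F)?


MR = 117996 / 44017 = 2.68

2.68


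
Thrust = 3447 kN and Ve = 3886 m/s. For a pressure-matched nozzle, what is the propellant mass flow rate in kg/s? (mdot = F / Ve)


mdot = F / Ve = 3447000 / 3886 = 887.0 kg/s

887.0 kg/s


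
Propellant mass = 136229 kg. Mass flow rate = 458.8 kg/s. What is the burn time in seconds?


tb = 136229 / 458.8 = 296.9 s

296.9 s


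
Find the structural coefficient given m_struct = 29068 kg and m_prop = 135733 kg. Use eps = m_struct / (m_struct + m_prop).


eps = 29068 / (29068 + 135733) = 0.1764

0.1764


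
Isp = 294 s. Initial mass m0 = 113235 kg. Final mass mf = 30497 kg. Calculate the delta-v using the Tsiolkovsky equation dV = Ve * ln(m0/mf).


Ve = 294 * 9.81 = 2884.14 m/s
dV = 2884.14 * ln(113235/30497) = 3784 m/s

3784 m/s


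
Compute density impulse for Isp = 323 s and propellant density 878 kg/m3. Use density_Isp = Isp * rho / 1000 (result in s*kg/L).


rho*Isp = 323 * 878 / 1000 = 284 s*kg/L

284 s*kg/L


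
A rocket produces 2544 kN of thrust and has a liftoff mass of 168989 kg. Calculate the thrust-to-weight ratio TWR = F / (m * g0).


TWR = 2544000 / (168989 * 9.81) = 1.53

1.53


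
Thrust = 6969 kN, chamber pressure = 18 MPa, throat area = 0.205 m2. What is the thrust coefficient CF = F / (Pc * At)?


CF = 6969000 / (18e6 * 0.205) = 1.89

1.89


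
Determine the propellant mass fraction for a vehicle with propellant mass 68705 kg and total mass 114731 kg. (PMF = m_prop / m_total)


PMF = 68705 / 114731 = 0.599

0.599


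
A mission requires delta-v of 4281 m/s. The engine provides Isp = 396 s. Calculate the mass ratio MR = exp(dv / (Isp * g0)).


Ve = 396 * 9.81 = 3884.76 m/s
MR = exp(4281 / 3884.76) = 3.01

3.01


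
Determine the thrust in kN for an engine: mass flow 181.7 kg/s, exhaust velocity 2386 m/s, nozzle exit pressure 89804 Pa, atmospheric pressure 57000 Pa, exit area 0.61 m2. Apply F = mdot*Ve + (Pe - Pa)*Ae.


F = 181.7 * 2386 + (89804 - 57000) * 0.61 = 453547.0 N = 453.5 kN

453.5 kN


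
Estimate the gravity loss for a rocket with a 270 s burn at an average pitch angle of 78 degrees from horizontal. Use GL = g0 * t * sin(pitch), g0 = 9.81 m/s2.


GL = 9.81 * 270 * sin(78 deg) = 2591 m/s

2591 m/s


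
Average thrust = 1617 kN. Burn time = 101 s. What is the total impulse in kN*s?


It = 1617 * 101 = 163317 kN*s

163317 kN*s


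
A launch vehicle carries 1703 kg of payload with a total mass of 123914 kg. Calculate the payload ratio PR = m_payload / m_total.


PR = 1703 / 123914 = 0.0137

0.0137


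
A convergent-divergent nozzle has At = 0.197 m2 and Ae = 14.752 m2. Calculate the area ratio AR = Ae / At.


AR = 14.752 / 0.197 = 74.9

74.9


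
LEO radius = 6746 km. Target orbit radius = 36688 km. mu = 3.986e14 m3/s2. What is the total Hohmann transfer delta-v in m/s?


V1 = sqrt(mu/r1) = 7686.8 m/s
dV1 = V1*(sqrt(2*r2/(r1+r2)) - 1) = 2304.17 m/s
V2 = sqrt(mu/r2) = 3296.15 m/s
dV2 = V2*(1 - sqrt(2*r1/(r1+r2))) = 1459.06 m/s
Total dV = 3763 m/s

3763 m/s


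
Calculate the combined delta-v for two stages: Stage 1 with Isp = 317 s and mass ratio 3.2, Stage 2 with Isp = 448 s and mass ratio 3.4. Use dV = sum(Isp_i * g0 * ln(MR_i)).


dV1 = 317 * 9.81 * ln(3.2) = 3617.1 m/s
dV2 = 448 * 9.81 * ln(3.4) = 5378.3 m/s
Total dV = 3617.1 + 5378.3 = 8995.4 m/s ~ 8995 m/s

8995 m/s


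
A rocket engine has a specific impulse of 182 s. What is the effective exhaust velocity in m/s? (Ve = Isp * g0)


Ve = Isp * g0 = 182 * 9.81 = 1785.4 m/s

1785.4 m/s


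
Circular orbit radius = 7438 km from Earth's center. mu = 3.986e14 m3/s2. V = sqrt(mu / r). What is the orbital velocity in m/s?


V = sqrt(3.986e14 / 7438000) = 7320 m/s

7320 m/s


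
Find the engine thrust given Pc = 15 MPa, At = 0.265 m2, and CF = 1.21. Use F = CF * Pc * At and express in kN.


F = 1.21 * 15e6 * 0.265 = 4.8098e+06 N = 4809.8 kN

4809.8 kN


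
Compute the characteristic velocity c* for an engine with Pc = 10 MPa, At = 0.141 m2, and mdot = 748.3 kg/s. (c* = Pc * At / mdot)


c* = 10e6 * 0.141 / 748.3 = 1884 m/s

1884 m/s


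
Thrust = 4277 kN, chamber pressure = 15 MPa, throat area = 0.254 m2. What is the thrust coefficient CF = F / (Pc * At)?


CF = 4277000 / (15e6 * 0.254) = 1.12

1.12


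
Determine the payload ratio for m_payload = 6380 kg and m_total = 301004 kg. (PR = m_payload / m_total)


PR = 6380 / 301004 = 0.0212

0.0212


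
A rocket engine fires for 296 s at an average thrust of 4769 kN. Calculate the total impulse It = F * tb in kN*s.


It = 4769 * 296 = 1411624 kN*s

1411624 kN*s


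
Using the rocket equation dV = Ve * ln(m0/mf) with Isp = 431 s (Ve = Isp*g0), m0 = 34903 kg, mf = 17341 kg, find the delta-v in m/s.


Ve = 431 * 9.81 = 4228.11 m/s
dV = 4228.11 * ln(34903/17341) = 2958 m/s

2958 m/s


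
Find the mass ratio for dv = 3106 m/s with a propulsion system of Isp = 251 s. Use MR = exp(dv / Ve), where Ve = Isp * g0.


Ve = 251 * 9.81 = 2462.31 m/s
MR = exp(3106 / 2462.31) = 3.53

3.53


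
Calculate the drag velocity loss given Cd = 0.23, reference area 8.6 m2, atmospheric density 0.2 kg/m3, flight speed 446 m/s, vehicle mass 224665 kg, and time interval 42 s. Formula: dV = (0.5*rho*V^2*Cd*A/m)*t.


D = 0.5 * 0.2 * 446^2 * 0.23 * 8.6 = 39345.58 N
a = 39345.58 / 224665 = 0.1751 m/s2
dV = 0.1751 * 42 = 7.4 m/s

7.4 m/s


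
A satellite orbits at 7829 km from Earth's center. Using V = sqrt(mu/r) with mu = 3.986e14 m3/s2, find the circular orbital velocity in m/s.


V = sqrt(3.986e14 / 7829000) = 7135 m/s

7135 m/s


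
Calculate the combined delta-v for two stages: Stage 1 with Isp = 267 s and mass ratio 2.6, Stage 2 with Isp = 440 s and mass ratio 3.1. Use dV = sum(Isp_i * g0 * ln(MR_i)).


dV1 = 267 * 9.81 * ln(2.6) = 2502.7 m/s
dV2 = 440 * 9.81 * ln(3.1) = 4883.6 m/s
Total dV = 2502.7 + 4883.6 = 7386.3 m/s ~ 7386 m/s

7386 m/s


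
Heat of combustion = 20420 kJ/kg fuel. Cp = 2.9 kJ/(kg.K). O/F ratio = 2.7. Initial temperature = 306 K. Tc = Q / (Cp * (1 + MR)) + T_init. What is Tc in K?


Tc = 20420 / (2.9 * (1 + 2.7)) + 306 = 2209 K

2209 K


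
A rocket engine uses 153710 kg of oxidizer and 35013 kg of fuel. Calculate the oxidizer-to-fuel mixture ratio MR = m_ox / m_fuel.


MR = 153710 / 35013 = 4.39

4.39


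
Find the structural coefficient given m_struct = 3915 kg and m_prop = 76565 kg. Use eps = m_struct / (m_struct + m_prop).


eps = 3915 / (3915 + 76565) = 0.0486

0.0486


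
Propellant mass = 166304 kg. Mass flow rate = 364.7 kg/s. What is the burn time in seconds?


tb = 166304 / 364.7 = 456.0 s

456.0 s


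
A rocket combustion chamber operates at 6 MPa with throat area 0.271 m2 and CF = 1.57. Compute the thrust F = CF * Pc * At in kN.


F = 1.57 * 6e6 * 0.271 = 2.5528e+06 N = 2552.8 kN

2552.8 kN


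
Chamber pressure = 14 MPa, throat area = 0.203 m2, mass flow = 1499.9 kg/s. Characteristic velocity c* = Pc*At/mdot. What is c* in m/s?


c* = 14e6 * 0.203 / 1499.9 = 1895 m/s

1895 m/s


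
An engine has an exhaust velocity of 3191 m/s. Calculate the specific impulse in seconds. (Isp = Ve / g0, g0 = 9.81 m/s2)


Isp = Ve / g0 = 3191 / 9.81 = 325.3 s

325.3 s


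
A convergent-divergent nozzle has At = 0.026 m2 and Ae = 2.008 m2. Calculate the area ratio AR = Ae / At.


AR = 2.008 / 0.026 = 77.2

77.2


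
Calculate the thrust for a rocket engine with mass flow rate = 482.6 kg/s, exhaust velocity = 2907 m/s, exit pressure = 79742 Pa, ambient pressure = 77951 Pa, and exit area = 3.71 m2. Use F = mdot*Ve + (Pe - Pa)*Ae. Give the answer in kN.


F = 482.6 * 2907 + (79742 - 77951) * 3.71 = 1.4096e+06 N = 1409.6 kN

1409.6 kN


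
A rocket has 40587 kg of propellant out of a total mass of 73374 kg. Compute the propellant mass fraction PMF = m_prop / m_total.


PMF = 40587 / 73374 = 0.553

0.553


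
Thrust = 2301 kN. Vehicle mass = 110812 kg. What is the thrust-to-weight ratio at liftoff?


TWR = 2301000 / (110812 * 9.81) = 2.12

2.12


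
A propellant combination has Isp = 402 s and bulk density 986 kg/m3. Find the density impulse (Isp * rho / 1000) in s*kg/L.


rho*Isp = 402 * 986 / 1000 = 396 s*kg/L

396 s*kg/L


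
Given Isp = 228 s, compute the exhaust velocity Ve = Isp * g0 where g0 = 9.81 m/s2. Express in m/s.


Ve = Isp * g0 = 228 * 9.81 = 2236.7 m/s

2236.7 m/s


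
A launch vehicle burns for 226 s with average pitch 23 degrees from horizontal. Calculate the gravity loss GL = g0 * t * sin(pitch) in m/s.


GL = 9.81 * 226 * sin(23 deg) = 866 m/s

866 m/s


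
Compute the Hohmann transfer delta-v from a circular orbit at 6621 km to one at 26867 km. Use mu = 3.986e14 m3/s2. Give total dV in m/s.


V1 = sqrt(mu/r1) = 7759.02 m/s
dV1 = V1*(sqrt(2*r2/(r1+r2)) - 1) = 2069.47 m/s
V2 = sqrt(mu/r2) = 3851.76 m/s
dV2 = V2*(1 - sqrt(2*r1/(r1+r2))) = 1429.66 m/s
Total dV = 3499 m/s

3499 m/s


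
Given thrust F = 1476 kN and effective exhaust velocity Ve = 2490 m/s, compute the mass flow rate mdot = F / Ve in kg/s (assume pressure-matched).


mdot = F / Ve = 1476000 / 2490 = 592.8 kg/s

592.8 kg/s


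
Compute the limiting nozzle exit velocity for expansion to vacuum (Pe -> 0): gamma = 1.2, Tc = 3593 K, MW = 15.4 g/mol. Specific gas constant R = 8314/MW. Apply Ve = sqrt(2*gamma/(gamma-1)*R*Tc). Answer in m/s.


R = 8314 / 15.4 = 539.87 J/(kg.K)
Ve = sqrt(2 * 1.2 / (1.2 - 1) * 539.87 * 3593) = 4825 m/s

4825 m/s


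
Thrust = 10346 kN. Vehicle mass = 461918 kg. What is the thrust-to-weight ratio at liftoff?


TWR = 10346000 / (461918 * 9.81) = 2.28

2.28


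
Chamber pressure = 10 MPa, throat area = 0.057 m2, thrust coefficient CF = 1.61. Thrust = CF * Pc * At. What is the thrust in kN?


F = 1.61 * 10e6 * 0.057 = 917700.0 N = 917.7 kN

917.7 kN


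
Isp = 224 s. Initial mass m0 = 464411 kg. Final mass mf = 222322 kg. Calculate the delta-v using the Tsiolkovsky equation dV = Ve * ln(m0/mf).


Ve = 224 * 9.81 = 2197.44 m/s
dV = 2197.44 * ln(464411/222322) = 1619 m/s

1619 m/s


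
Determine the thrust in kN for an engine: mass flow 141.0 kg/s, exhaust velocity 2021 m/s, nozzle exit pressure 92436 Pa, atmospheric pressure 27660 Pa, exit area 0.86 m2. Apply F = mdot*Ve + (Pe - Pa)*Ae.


F = 141.0 * 2021 + (92436 - 27660) * 0.86 = 340668.0 N = 340.7 kN

340.7 kN


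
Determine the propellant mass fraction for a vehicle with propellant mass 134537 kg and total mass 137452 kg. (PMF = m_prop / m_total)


PMF = 134537 / 137452 = 0.979

0.979


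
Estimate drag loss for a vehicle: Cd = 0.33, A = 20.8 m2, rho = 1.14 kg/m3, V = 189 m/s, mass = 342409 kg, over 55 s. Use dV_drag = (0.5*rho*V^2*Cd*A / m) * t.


D = 0.5 * 1.14 * 189^2 * 0.33 * 20.8 = 139757.7 N
a = 139757.7 / 342409 = 0.4082 m/s2
dV = 0.4082 * 55 = 22.4 m/s

22.4 m/s


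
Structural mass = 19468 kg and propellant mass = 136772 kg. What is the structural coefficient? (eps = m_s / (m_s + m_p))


eps = 19468 / (19468 + 136772) = 0.1246

0.1246


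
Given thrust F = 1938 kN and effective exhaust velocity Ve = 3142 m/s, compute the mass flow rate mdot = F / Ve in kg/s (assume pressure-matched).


mdot = F / Ve = 1938000 / 3142 = 616.8 kg/s

616.8 kg/s


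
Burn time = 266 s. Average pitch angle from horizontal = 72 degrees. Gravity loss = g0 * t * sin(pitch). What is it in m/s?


GL = 9.81 * 266 * sin(72 deg) = 2482 m/s

2482 m/s


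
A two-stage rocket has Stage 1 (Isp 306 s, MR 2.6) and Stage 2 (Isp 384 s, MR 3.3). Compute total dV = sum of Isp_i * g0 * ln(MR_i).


dV1 = 306 * 9.81 * ln(2.6) = 2868.3 m/s
dV2 = 384 * 9.81 * ln(3.3) = 4497.6 m/s
Total dV = 2868.3 + 4497.6 = 7365.9 m/s ~ 7366 m/s

7366 m/s


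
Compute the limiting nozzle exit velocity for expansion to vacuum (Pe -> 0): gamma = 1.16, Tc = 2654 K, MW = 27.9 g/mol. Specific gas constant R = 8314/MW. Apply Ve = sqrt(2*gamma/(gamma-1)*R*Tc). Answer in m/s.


R = 8314 / 27.9 = 297.99 J/(kg.K)
Ve = sqrt(2 * 1.16 / (1.16 - 1) * 297.99 * 2654) = 3386 m/s

3386 m/s


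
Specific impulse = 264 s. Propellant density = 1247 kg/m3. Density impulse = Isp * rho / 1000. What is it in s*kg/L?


rho*Isp = 264 * 1247 / 1000 = 329 s*kg/L

329 s*kg/L


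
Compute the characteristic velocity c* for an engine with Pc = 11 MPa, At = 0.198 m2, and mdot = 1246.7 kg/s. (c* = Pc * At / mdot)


c* = 11e6 * 0.198 / 1246.7 = 1747 m/s

1747 m/s


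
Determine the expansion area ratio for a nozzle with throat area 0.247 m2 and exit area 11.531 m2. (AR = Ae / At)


AR = 11.531 / 0.247 = 46.7

46.7


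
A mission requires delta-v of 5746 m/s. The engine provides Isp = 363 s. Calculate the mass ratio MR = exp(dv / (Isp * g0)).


Ve = 363 * 9.81 = 3561.03 m/s
MR = exp(5746 / 3561.03) = 5.021

5.021


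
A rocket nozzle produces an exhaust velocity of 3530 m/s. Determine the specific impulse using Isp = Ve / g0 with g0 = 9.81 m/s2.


Isp = Ve / g0 = 3530 / 9.81 = 359.8 s

359.8 s


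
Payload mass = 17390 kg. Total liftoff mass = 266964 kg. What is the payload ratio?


PR = 17390 / 266964 = 0.0651

0.0651


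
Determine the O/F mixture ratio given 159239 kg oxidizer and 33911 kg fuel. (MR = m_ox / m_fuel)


MR = 159239 / 33911 = 4.7

4.7
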